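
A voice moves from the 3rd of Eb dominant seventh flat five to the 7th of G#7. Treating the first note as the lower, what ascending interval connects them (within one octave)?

Eb dominant seventh flat five has G as its 3rd, and G#7 has F# as its 7th.
From G to F# is 11 semitones, exactly the major seventh.

M7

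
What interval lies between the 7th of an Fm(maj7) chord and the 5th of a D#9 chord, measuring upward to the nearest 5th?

Fm(maj7) has E as its 7th, and D#9 has A# as its 5th.
E up to A# is 6 semitones, a half step wider than a perfect fourth, so the interval is augmented.

augmented 4th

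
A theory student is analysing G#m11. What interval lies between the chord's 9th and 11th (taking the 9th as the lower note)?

minor third

Spelling the chord: G#, B, D#, F#, A#, C#.
The 9th is A# and the 11th is C#.
A# up to C# is 3 semitones, a half step narrower than a major third, so the interval is minor.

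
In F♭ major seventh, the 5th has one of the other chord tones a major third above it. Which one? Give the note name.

F♭Δ7 is spelled F♭-A♭-C♭-E♭.
The 5th is C♭. A major third above C♭ is E♭.
E♭ is the chord's 7th.

Eb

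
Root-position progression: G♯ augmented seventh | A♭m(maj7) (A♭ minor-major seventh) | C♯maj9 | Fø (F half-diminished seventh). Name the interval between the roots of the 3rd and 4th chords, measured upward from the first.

The roots are C♯ and F.
C♯ up to F is 4 semitones, a half step narrower than a perfect fourth, so the interval is diminished.

diminished 4th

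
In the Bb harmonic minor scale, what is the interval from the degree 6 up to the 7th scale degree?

The scale runs Bb C Db Eb F Gb A.
The degree 6 is Gb and the 7th degree is A.
Gb up to A is 3 semitones, a half step wider than a major second, so the interval is augmented.

augmented second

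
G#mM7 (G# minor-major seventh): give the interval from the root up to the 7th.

G#mM7 is spelled G# B D# F##.
So we need the interval from G# up to F##.
G# up to F## spans 7 letter names and 11 semitones — a major seventh.

major seventh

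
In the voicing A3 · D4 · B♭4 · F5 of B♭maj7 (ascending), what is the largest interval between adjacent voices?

minor sixth

Adjacent intervals: A3→D4 = perfect fourth; D4→B♭4 = minor sixth; B♭4→F5 = perfect fifth.
The largest is D4 to B♭4, a minor sixth (8 semitones).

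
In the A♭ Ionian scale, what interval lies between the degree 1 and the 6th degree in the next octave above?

Spelling the A♭ Ionian scale: A♭ B♭ C D♭ E♭ F G.
The degree 1 is A♭ and the 6th degree (up an octave) is F.
A♭ up to F spans 13 letter names and 21 semitones — a major thirteenth.

M13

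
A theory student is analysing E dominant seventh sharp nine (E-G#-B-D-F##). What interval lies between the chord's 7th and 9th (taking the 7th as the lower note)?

augmented third

So we need the interval from D up to F##.
From D to F##: 5 semitones over a third = augmented.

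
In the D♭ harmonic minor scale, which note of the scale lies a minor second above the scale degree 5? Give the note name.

Bbb

The scale is D♭ E♭ F♭ G♭ A♭ B𝄫 C.
The scale degree 5 is A♭; a minor second above that is B𝄫 — scale degree 6.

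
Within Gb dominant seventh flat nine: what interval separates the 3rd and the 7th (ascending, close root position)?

Gb7b9 (Gb dominant seventh flat nine) is spelled Gb Bb Db Fb Abb.
So we need the interval from Bb up to Fb.
Bb up to Fb is 6 semitones, a half step narrower than a perfect fifth, so the interval is diminished.

d5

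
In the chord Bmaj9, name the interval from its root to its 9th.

major ninth

B major ninth: B–D♯–F♯–A♯–C♯.
The root is B and the 9th is C♯.
Counting 9 letters and 14 half steps from B gives a major ninth.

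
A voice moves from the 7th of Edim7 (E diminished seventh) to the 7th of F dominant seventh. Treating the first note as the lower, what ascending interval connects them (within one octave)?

major 2nd

Edim7 (E diminished seventh) has Db as its 7th, and F dominant seventh has Eb as its 7th.
Db up to Eb spans 2 letter names and 2 semitones — a major second.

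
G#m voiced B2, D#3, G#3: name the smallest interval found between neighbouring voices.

Adjacent intervals: B2→D#3 = major third; D#3→G#3 = perfect fourth.
The smallest is B2 to D#3, a major third (4 semitones).

major third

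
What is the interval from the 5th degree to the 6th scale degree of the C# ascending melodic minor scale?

major second

The scale runs C# D# E F# G# A# B#.
That puts G# below A#.
Counting 2 letters and 2 half steps from G# gives a major second.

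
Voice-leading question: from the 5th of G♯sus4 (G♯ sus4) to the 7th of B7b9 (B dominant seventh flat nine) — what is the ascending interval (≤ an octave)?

The 5th of G♯sus4 (G♯ sus4) is D♯; the 7th of B7b9 (B dominant seventh flat nine) is A.
5 letter names make it a fifth; at 6 semitones (a half step narrower than perfect) the quality is diminished.

diminished fifth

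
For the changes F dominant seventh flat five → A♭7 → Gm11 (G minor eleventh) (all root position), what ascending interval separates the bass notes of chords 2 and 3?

major seventh

The roots are A♭ and G.
From A♭ to G is 11 semitones, exactly the major seventh.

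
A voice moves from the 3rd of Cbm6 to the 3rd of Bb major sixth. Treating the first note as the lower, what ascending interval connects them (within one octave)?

The 3rd of Cbm6 is Ebb; the 3rd of Bb major sixth is D.
7 letter names make it a seventh; at 12 semitones (a half step wider than major) the quality is augmented.

A7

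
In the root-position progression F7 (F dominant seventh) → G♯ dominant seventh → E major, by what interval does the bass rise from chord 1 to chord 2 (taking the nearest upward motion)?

The roots are F and G♯.
From F to G♯: 3 semitones over a second = augmented.

augmented 2nd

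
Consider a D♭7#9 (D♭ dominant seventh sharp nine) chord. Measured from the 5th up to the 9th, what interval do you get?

D♭ dominant seventh sharp nine: D♭-F-A♭-C♭-E.
That puts A♭ below E.
From A♭ to E: 8 semitones over a fifth = augmented.

augmented 5th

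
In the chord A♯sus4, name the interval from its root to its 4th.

perfect fourth

A♯sus4 (A♯ sus4): A♯ D♯ E♯.
Root = A♯; 4th = D♯.
Counting 4 letters and 5 half steps from A♯ gives a perfect fourth.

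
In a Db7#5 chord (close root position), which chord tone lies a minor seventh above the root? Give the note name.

The chord tones of Db augmented seventh are Db, F, A, Cb.
The root is Db. A minor seventh above Db is Cb.
Cb is the chord's 7th.

Cb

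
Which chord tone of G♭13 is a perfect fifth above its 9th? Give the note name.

Eb

G♭ dominant thirteenth is spelled G♭ B♭ D♭ F♭ A♭ E♭.
The 9th is A♭. A perfect fifth above A♭ is E♭.
E♭ is the chord's 13th.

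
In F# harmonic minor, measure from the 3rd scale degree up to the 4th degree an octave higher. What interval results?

F# harmonic minor: F# G# A B C# D E#.
That puts A below B.
Counting 9 letters and 14 half steps from A gives a major ninth.

major ninth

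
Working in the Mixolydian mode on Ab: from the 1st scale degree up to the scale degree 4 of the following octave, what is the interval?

The scale runs Ab Bb C Db Eb F Gb.
So we need the interval from Ab up to Db.
Ab up to Db spans 11 letter names and 17 semitones — a perfect eleventh.

perfect eleventh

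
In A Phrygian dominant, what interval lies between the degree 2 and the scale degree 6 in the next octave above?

perfect twelfth

The scale runs A Bb C# D E F G.
That puts Bb below F.
Counting 12 letters and 19 half steps from Bb gives a perfect twelfth.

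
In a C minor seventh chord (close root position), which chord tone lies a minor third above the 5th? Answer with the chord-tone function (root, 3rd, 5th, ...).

The chord tones of C minor seventh are C–Eb–G–Bb.
The 5th is G. A minor third above G is Bb.
Bb is the chord's 7th.

7th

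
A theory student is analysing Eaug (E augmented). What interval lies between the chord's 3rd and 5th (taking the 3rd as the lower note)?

major third

Spelling the chord: E, G#, B#.
So we need the interval from G# up to B#.
From G# to B# is 4 semitones, exactly the major third.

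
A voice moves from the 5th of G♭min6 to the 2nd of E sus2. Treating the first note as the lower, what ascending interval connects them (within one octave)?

The 5th of G♭min6 is D♭; the 2nd of E sus2 is F♯.
D♭ up to F♯ is 5 semitones, a half step wider than a major third, so the interval is augmented.

augmented 3rd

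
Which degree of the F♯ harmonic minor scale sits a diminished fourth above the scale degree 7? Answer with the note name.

The scale is F♯ G♯ A B C♯ D E♯.
The scale degree 7 is E♯; a diminished fourth above that is A — scale degree 3.

A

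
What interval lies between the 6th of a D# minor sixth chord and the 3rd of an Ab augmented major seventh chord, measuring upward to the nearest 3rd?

The 6th of D# minor sixth is B#; the 3rd of Ab augmented major seventh is C.
From B# to C: 0 semitones over a second = diminished.

diminished 2nd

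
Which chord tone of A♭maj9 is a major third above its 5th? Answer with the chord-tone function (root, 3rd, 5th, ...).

7th

A♭maj9 (A♭ major ninth): A♭-C-E♭-G-B♭.
The 5th is E♭. A major third above E♭ is G.
G is the chord's 7th.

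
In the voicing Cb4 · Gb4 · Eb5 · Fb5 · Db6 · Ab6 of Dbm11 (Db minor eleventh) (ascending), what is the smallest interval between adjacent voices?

Adjacent intervals: Cb4→Gb4 = perfect fifth; Gb4→Eb5 = major sixth; Eb5→Fb5 = minor second; Fb5→Db6 = major sixth; Db6→Ab6 = perfect fifth.
The smallest is Eb5 to Fb5, a minor second (1 semitone).

m2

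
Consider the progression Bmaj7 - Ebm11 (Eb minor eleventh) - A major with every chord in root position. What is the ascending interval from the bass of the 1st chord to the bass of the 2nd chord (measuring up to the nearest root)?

diminished fourth

The roots are B and Eb.
4 letter names make it a fourth; at 4 semitones (a half step narrower than perfect) the quality is diminished.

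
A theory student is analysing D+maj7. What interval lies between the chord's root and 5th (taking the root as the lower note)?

A5

D+maj7 is spelled D-F#-A#-C#.
That puts D below A#.
D up to A# is 8 semitones, a half step wider than a perfect fifth, so the interval is augmented.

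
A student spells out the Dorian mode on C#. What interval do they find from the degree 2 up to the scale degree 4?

Spelling the Dorian mode on C#: C# D# E F# G# A# B.
Degree 2 = D#; scale degree 4 = F#.
3 letter names make it a third; at 3 semitones (a half step narrower than major) the quality is minor.

minor 3rd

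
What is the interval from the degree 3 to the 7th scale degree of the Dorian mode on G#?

Spelling the Dorian mode on G#: G# A# B C# D# E# F#.
The degree 3 is B and the 7th scale degree is F#.
From B to F# is 7 semitones, exactly the perfect fifth.

perfect 5th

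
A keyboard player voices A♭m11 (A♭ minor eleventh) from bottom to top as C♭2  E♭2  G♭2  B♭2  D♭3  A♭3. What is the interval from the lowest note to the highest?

The outer voices are C♭2 and A♭3.
From C♭ to A♭ is 21 semitones, exactly the major thirteenth.

major 13th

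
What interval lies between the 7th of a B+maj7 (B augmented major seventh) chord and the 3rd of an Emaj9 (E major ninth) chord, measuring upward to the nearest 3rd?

The 7th of B+maj7 (B augmented major seventh) is A♯; the 3rd of Emaj9 (E major ninth) is G♯.
A♯ up to G♯ is 10 semitones, a half step narrower than a major seventh, so the interval is minor.

minor 7th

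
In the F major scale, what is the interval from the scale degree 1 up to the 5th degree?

Spelling the F major scale: F G A Bb C D E.
So we need the interval from F up to C.
From F to C is 7 semitones, exactly the perfect fifth.

perfect fifth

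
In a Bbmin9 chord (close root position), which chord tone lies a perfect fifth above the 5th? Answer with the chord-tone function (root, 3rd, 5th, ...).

Bb minor ninth is spelled Bb-Db-F-Ab-C.
The 5th is F. A perfect fifth above F is C.
C is the chord's 9th.

9th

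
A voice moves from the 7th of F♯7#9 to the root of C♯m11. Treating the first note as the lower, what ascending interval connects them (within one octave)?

major sixth

The 7th of F♯7#9 is E; the root of C♯m11 is C♯.
Counting 6 letters and 9 half steps from E gives a major sixth.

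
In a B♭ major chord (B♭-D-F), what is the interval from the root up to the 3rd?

major third

The root is B♭ and the 3rd is D.
From B♭ to D is 4 semitones, exactly the major third.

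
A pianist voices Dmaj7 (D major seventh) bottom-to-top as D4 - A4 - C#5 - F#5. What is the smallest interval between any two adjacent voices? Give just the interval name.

M3

Adjacent intervals: D4→A4 = perfect fifth; A4→C#5 = major third; C#5→F#5 = perfect fourth.
The smallest is A4 to C#5, a major third (4 semitones).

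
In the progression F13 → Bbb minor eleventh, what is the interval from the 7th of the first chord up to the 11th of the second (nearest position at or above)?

d8

F13 has Eb as its 7th, and Bbb minor eleventh has Ebb as its 11th.
Eb up to Ebb is 11 semitones, a half step narrower than a perfect octave, so the interval is diminished.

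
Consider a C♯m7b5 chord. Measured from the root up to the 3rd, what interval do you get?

minor third

C♯ø is spelled C♯, E, G, B.
That puts C♯ below E.
3 letter names make it a third; at 3 semitones (a half step narrower than major) the quality is minor.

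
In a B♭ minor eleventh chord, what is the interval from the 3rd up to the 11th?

major ninth

B♭ minor eleventh is spelled B♭ D♭ F A♭ C E♭.
The 3rd is D♭ and the 11th is E♭.
D♭ up to E♭ spans 9 letter names and 14 semitones — a major ninth.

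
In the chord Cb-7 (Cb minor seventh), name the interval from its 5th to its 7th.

The chord tones of Cbmin7 (Cb minor seventh) are Cb-Ebb-Gb-Bbb.
The 5th is Gb and the 7th is Bbb.
3 letter names make it a third; at 3 semitones (a half step narrower than major) the quality is minor.

minor 3rd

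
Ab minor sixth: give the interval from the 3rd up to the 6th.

augmented fourth

Spelling the chord: Ab, Cb, Eb, F.
That puts Cb below F.
4 letter names make it a fourth; at 6 semitones (a half step wider than perfect) the quality is augmented.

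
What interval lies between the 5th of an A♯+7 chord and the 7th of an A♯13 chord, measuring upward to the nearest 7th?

A♯+7 has E𝄪 as its 5th, and A♯13 has G♯ as its 7th.
3 letter names make it a third; at 2 semitones (a whole step narrower than major) the quality is diminished.

diminished third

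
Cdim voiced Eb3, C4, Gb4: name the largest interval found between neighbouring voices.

major sixth

Adjacent intervals: Eb3→C4 = major sixth; C4→Gb4 = diminished fifth.
The largest is Eb3 to C4, a major sixth (9 semitones).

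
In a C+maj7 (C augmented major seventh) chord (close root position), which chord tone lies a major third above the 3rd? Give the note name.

The chord tones of C+maj7 are C, E, G#, B.
The 3rd is E. A major third above E is G#.
G# is the chord's 5th.

G#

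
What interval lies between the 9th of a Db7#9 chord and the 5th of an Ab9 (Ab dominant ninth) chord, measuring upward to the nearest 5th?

Db7#9 has E as its 9th, and Ab9 (Ab dominant ninth) has Eb as its 5th.
From E to Eb: 11 semitones over an octave = diminished.

diminished octave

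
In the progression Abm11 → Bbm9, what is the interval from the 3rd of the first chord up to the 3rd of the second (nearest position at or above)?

major second

The 3rd of Abm11 is Cb; the 3rd of Bbm9 is Db.
From Cb to Db is 2 semitones, exactly the major second.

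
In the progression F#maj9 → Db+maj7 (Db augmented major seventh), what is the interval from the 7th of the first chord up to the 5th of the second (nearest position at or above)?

The 7th of F#maj9 is E#; the 5th of Db+maj7 (Db augmented major seventh) is A.
4 letter names make it a fourth; at 4 semitones (a half step narrower than perfect) the quality is diminished.

diminished 4th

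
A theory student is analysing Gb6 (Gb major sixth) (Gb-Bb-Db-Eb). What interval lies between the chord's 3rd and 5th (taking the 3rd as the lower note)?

m3

3rd = Bb; 5th = Db.
3 letter names make it a third; at 3 semitones (a half step narrower than major) the quality is minor.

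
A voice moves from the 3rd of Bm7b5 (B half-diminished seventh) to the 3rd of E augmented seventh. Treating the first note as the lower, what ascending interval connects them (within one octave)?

A4

Bm7b5 (B half-diminished seventh) has D as its 3rd, and E augmented seventh has G# as its 3rd.
D up to G# is 6 semitones, a half step wider than a perfect fourth, so the interval is augmented.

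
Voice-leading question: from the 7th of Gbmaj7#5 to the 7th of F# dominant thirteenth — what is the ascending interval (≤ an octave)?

Gbmaj7#5 has F as its 7th, and F# dominant thirteenth has E as its 7th.
Counting 7 letters and 11 half steps from F gives a major seventh.

major 7th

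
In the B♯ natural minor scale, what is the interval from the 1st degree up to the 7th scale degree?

minor seventh

B♯ natural minor: B♯ C𝄪 D♯ E♯ F𝄪 G♯ A♯.
1st degree = B♯; degree 7 = A♯.
B♯ up to A♯ is 10 semitones, a half step narrower than a major seventh, so the interval is minor.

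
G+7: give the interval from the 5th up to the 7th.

diminished third

Gaug7 (G augmented seventh): G B D# F.
5th = D#; 7th = F.
D# up to F is 2 semitones, a whole step narrower than a major third, so the interval is diminished.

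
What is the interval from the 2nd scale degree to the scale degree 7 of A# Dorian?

m6

Spelling A# Dorian: A# B# C# D# E# F## G#.
So we need the interval from B# up to G#.
B# up to G# is 8 semitones, a half step narrower than a major sixth, so the interval is minor.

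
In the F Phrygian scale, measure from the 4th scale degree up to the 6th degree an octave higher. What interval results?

minor tenth

F phrygian: F Gb Ab Bb C Db Eb.
That puts Bb below Db.
From Bb to Db: 15 semitones over a tenth = minor.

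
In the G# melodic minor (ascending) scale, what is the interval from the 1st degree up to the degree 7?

G# melodic minor: G# A# B C# D# E# F##.
That puts G# below F##.
From G# to F## is 11 semitones, exactly the major seventh.

major 7th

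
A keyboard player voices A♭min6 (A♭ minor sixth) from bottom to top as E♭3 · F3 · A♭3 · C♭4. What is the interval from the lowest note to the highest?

m6

The outer voices are E♭3 and C♭4.
E♭ up to C♭ is 8 semitones, a half step narrower than a major sixth, so the interval is minor.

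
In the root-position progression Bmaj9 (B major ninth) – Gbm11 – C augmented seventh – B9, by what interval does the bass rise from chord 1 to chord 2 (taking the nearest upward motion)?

diminished sixth

The roots are B and Gb.
From B to Gb: 7 semitones over a sixth = diminished.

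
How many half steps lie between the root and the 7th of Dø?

10

Dø (D half-diminished seventh) is spelled D F Ab C.
D to C is a minor seventh: 10 semitones.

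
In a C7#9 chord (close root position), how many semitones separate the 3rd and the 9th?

C7#9 is spelled C–E–G–Bb–D#.
E to D# is a major seventh: 11 semitones.

11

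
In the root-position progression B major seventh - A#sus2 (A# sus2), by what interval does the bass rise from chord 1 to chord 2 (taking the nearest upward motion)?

The roots are B and A#.
B up to A# spans 7 letter names and 11 semitones — a major seventh.

M7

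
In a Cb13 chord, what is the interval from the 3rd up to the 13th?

Cb13 (Cb dominant thirteenth): Cb–Eb–Gb–Bbb–Db–Ab.
So we need the interval from Eb up to Ab.
Counting 11 letters and 17 half steps from Eb gives a perfect eleventh.

perfect eleventh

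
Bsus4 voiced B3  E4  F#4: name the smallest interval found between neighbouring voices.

Adjacent intervals: B3→E4 = perfect fourth; E4→F#4 = major second.
The smallest is E4 to F#4, a major second (2 semitones).

M2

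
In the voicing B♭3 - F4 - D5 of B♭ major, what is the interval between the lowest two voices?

perfect fifth

Those voices are B♭3 and F4.
Counting 5 letters and 7 half steps from B♭ gives a perfect fifth.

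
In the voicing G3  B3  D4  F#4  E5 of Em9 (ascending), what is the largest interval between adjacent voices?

Adjacent intervals: G3→B3 = major third; B3→D4 = minor third; D4→F#4 = major third; F#4→E5 = minor seventh.
The largest is F#4 to E5, a minor seventh (10 semitones).

m7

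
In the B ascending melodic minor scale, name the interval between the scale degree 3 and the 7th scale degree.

augmented fifth

B melodic minor: B C# D E F# G# A#.
So we need the interval from D up to A#.
5 letter names make it a fifth; at 8 semitones (a half step wider than perfect) the quality is augmented.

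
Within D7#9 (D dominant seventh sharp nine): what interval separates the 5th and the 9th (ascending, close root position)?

augmented 5th

D7#9 is spelled D F# A C E#.
So we need the interval from A up to E#.
From A to E#: 8 semitones over a fifth = augmented.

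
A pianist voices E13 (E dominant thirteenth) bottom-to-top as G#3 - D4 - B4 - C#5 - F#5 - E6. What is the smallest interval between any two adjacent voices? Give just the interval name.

Adjacent intervals: G#3→D4 = diminished fifth; D4→B4 = major sixth; B4→C#5 = major second; C#5→F#5 = perfect fourth; F#5→E6 = minor seventh.
The smallest is B4 to C#5, a major second (2 semitones).

major 2nd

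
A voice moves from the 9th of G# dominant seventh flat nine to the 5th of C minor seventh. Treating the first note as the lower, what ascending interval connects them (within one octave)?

The 9th of G# dominant seventh flat nine is A; the 5th of C minor seventh is G.
From A to G: 10 semitones over a seventh = minor.

minor seventh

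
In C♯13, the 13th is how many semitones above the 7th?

11

Spelling the chord: C♯–E♯–G♯–B–D♯–A♯.
B to A♯ is a major seventh: 11 semitones.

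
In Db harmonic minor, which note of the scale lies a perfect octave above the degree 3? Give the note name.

The scale is Db Eb Fb Gb Ab Bbb C.
The degree 3 is Fb; a perfect octave above that is Fb — scale degree 3.

Fb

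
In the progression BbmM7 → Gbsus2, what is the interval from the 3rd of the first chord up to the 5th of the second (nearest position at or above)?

P1

The 3rd of BbmM7 is Db; the 5th of Gbsus2 is Db.
Counting 1 letters and 0 half steps from Db gives a perfect unison.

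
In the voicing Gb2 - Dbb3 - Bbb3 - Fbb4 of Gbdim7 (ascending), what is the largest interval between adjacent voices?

Adjacent intervals: Gb2→Dbb3 = diminished fifth; Dbb3→Bbb3 = major sixth; Bbb3→Fbb4 = diminished fifth.
The largest is Dbb3 to Bbb3, a major sixth (9 semitones).

major sixth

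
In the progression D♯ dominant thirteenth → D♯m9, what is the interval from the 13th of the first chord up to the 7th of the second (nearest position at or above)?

The 13th of D♯ dominant thirteenth is B♯; the 7th of D♯m9 is C♯.
B♯ up to C♯ is 1 semitone, a half step narrower than a major second, so the interval is minor.

minor second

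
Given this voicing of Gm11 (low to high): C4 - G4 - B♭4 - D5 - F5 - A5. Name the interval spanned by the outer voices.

The outer voices are C4 and A5.
C up to A spans 13 letter names and 21 semitones — a major thirteenth.

major 13th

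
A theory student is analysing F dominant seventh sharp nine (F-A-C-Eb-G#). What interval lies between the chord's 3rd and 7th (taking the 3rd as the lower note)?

So we need the interval from A up to Eb.
5 letter names make it a fifth; at 6 semitones (a half step narrower than perfect) the quality is diminished.
This 3–7 tritone is the characteristic tension at the heart of the dominant sound.

diminished fifth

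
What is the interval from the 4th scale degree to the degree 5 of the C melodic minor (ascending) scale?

major 2nd

The scale runs C D Eb F G A B.
4th scale degree = F; 5th degree = G.
From F to G is 2 semitones, exactly the major second.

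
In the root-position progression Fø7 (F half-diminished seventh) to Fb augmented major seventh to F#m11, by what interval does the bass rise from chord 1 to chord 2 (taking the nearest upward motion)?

The roots are F and Fb.
From F to Fb: 11 semitones over an octave = diminished.

diminished octave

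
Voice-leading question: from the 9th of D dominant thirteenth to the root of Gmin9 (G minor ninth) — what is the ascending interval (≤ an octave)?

D dominant thirteenth has E as its 9th, and Gmin9 (G minor ninth) has G as its root.
3 letter names make it a third; at 3 semitones (a half step narrower than major) the quality is minor.

minor third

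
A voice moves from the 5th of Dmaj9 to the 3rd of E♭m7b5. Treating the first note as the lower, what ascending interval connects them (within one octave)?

Dmaj9 has A as its 5th, and E♭m7b5 has G♭ as its 3rd.
A up to G♭ is 9 semitones, a whole step narrower than a major seventh, so the interval is diminished.

diminished seventh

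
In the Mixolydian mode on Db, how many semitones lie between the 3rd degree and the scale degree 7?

The scale is Db Eb F Gb Ab Bb Cb.
F up to Cb is a diminished fifth — 6 semitones.

6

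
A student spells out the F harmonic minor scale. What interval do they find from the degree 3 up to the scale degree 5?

major third

The scale runs F G Ab Bb C Db E.
The degree 3 is Ab and the 5th scale degree is C.
From Ab to C is 4 semitones, exactly the major third.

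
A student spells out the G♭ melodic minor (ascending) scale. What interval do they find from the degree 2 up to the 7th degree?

major sixth

Spelling the G♭ melodic minor (ascending) scale: G♭ A♭ B𝄫 C♭ D♭ E♭ F.
Degree 2 = A♭; 7th scale degree = F.
A♭ up to F spans 6 letter names and 9 semitones — a major sixth.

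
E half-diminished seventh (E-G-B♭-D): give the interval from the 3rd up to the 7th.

So we need the interval from G up to D.
Counting 5 letters and 7 half steps from G gives a perfect fifth.

perfect 5th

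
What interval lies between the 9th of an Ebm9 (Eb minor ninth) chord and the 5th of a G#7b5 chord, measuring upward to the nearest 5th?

major 6th

The 9th of Ebm9 (Eb minor ninth) is F; the 5th of G#7b5 is D.
F up to D spans 6 letter names and 9 semitones — a major sixth.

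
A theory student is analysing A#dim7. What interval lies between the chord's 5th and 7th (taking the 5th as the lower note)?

A#dim7 is spelled A#-C#-E-G.
The 5th is E and the 7th is G.
3 letter names make it a third; at 3 semitones (a half step narrower than major) the quality is minor.

minor third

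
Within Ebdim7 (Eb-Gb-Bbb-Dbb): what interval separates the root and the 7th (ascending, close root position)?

diminished seventh

The root is Eb and the 7th is Dbb.
Eb up to Dbb is 9 semitones, a whole step narrower than a major seventh, so the interval is diminished.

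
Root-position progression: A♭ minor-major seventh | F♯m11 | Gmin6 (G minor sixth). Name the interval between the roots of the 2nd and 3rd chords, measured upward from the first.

minor second

The roots are F♯ and G.
From F♯ to G: 1 semitone over a second = minor.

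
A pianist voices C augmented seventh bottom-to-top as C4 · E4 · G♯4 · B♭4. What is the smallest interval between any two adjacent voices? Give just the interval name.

Adjacent intervals: C4→E4 = major third; E4→G♯4 = major third; G♯4→B♭4 = diminished third.
The smallest is G♯4 to B♭4, a diminished third (2 semitones).

diminished 3rd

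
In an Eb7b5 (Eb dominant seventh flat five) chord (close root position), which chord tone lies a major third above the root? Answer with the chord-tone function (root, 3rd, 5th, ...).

The chord tones of Eb7b5 are Eb–G–Bbb–Db.
The root is Eb. A major third above Eb is G.
G is the chord's 3rd.

3rd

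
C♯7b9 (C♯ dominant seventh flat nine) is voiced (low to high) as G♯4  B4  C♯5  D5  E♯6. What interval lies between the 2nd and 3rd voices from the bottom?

major second

Those voices are B4 and C♯5.
Counting 2 letters and 2 half steps from B gives a major second.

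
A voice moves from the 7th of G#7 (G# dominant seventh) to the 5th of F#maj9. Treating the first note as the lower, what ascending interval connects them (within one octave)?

The 7th of G#7 (G# dominant seventh) is F#; the 5th of F#maj9 is C#.
F# up to C# spans 5 letter names and 7 semitones — a perfect fifth.

perfect fifth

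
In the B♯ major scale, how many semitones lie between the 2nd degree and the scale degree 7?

9

The scale is B♯ C𝄪 D𝄪 E♯ F𝄪 G𝄪 A𝄪.
C𝄪 up to A𝄪 is a major sixth — 9 semitones.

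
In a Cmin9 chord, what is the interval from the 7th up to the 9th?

Cmin9 is spelled C–Eb–G–Bb–D.
That puts Bb below D.
From Bb to D is 4 semitones, exactly the major third.

major third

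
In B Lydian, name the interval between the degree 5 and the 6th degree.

B lydian: B C♯ D♯ E♯ F♯ G♯ A♯.
Degree 5 = F♯; degree 6 = G♯.
F♯ up to G♯ spans 2 letter names and 2 semitones — a major second.

major second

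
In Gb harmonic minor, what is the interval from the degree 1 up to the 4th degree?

The scale runs Gb Ab Bbb Cb Db Ebb F.
So we need the interval from Gb up to Cb.
Gb up to Cb spans 4 letter names and 5 semitones — a perfect fourth.

P4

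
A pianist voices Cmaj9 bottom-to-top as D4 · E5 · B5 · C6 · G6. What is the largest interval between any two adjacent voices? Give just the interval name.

Adjacent intervals: D4→E5 = major ninth; E5→B5 = perfect fifth; B5→C6 = minor second; C6→G6 = perfect fifth.
The largest is D4 to E5, a major ninth (14 semitones).

M9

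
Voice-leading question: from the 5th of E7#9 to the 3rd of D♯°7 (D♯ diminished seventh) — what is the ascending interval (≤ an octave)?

The 5th of E7#9 is B; the 3rd of D♯°7 (D♯ diminished seventh) is F♯.
Counting 5 letters and 7 half steps from B gives a perfect fifth.

perfect 5th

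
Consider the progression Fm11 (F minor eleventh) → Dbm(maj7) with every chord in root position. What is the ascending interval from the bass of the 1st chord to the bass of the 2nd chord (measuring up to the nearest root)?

The roots are F and Db.
F up to Db is 8 semitones, a half step narrower than a major sixth, so the interval is minor.

minor sixth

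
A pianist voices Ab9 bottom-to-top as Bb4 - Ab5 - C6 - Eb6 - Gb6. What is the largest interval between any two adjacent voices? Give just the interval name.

Adjacent intervals: Bb4→Ab5 = minor seventh; Ab5→C6 = major third; C6→Eb6 = minor third; Eb6→Gb6 = minor third.
The largest is Bb4 to Ab5, a minor seventh (10 semitones).

minor seventh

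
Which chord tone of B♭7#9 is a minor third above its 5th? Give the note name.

B♭7#9: B♭-D-F-A♭-C♯.
The 5th is F. A minor third above F is A♭.
A♭ is the chord's 7th.

Ab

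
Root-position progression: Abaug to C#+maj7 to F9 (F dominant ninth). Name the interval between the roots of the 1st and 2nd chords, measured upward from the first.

The roots are Ab and C#.
3 letter names make it a third; at 5 semitones (a half step wider than major) the quality is augmented.

A3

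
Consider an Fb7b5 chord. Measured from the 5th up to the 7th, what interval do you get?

Spelling the chord: Fb-Ab-Cbb-Ebb.
The 5th is Cbb and the 7th is Ebb.
Counting 3 letters and 4 half steps from Cbb gives a major third.

M3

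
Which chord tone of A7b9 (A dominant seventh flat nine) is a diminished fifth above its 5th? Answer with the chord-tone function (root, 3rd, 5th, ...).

9th

A7b9 (A dominant seventh flat nine): A–C#–E–G–Bb.
The 5th is E. A diminished fifth above E is Bb.
Bb is the chord's 9th.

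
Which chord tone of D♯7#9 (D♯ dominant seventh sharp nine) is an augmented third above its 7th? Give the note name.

The chord tones of D♯7#9 (D♯ dominant seventh sharp nine) are D♯ F𝄪 A♯ C♯ E𝄪.
The 7th is C♯. An augmented third above C♯ is E𝄪.
E𝄪 is the chord's 9th.

E##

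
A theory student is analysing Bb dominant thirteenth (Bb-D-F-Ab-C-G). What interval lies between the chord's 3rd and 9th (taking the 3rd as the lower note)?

minor seventh

The 3rd is D and the 9th is C.
From D to C: 10 semitones over a seventh = minor.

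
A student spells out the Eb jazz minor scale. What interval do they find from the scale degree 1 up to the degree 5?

perfect 5th

The scale runs Eb F Gb Ab Bb C D.
The scale degree 1 is Eb and the scale degree 5 is Bb.
Counting 5 letters and 7 half steps from Eb gives a perfect fifth.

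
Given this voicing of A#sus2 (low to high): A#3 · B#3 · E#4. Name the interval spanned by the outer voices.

P5

The outer voices are A#3 and E#4.
Counting 5 letters and 7 half steps from A# gives a perfect fifth.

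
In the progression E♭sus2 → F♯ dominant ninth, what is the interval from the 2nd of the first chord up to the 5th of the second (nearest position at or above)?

augmented fifth

The 2nd of E♭sus2 is F; the 5th of F♯ dominant ninth is C♯.
5 letter names make it a fifth; at 8 semitones (a half step wider than perfect) the quality is augmented.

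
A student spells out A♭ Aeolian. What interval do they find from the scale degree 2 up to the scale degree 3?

Spelling A♭ Aeolian: A♭ B♭ C♭ D♭ E♭ F♭ G♭.
That puts B♭ below C♭.
B♭ up to C♭ is 1 semitone, a half step narrower than a major second, so the interval is minor.

m2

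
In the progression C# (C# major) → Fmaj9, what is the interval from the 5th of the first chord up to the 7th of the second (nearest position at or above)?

minor 6th

The 5th of C# (C# major) is G#; the 7th of Fmaj9 is E.
From G# to E: 8 semitones over a sixth = minor.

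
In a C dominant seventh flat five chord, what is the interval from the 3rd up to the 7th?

diminished fifth

C dominant seventh flat five: C, E, Gb, Bb.
So we need the interval from E up to Bb.
5 letter names make it a fifth; at 6 semitones (a half step narrower than perfect) the quality is diminished.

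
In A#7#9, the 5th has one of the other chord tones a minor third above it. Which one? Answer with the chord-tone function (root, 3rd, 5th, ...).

A#7#9: A#–C##–E#–G#–B##.
The 5th is E#. A minor third above E# is G#.
G# is the chord's 7th.

7th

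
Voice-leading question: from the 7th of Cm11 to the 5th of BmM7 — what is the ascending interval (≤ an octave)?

Cm11 has B♭ as its 7th, and BmM7 has F♯ as its 5th.
From B♭ to F♯: 8 semitones over a fifth = augmented.

augmented fifth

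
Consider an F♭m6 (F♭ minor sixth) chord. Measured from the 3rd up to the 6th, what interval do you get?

A4

F♭min6: F♭ A𝄫 C♭ D♭.
That puts A𝄫 below D♭.
A𝄫 up to D♭ is 6 semitones, a half step wider than a perfect fourth, so the interval is augmented.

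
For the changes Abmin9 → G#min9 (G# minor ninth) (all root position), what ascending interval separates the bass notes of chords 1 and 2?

The roots are Ab and G#.
Ab up to G# is 12 semitones, a half step wider than a major seventh, so the interval is augmented.

A7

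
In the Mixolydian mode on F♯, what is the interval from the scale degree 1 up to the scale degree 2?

major second

The scale runs F♯ G♯ A♯ B C♯ D♯ E.
So we need the interval from F♯ up to G♯.
From F♯ to G♯ is 2 semitones, exactly the major second.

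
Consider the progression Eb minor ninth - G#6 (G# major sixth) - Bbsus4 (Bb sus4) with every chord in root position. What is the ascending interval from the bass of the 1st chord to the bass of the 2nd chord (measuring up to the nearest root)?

The roots are Eb and G#.
Eb up to G# is 5 semitones, a half step wider than a major third, so the interval is augmented.

augmented third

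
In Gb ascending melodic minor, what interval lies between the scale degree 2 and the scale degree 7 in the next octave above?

M13

Gb melodic minor: Gb Ab Bbb Cb Db Eb F.
Scale degree 2 = Ab; 7th scale degree (up an octave) = F.
Ab up to F spans 13 letter names and 21 semitones — a major thirteenth.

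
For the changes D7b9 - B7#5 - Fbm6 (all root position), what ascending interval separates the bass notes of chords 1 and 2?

major sixth

The roots are D and B.
From D to B is 9 semitones, exactly the major sixth.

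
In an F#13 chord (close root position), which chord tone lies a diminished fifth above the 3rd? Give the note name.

E

Spelling the chord: F#–A#–C#–E–G#–D#.
The 3rd is A#. A diminished fifth above A# is E.
E is the chord's 7th.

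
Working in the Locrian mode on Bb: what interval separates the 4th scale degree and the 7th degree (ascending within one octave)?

The scale runs Bb Cb Db Eb Fb Gb Ab.
That puts Eb below Ab.
From Eb to Ab is 5 semitones, exactly the perfect fourth.

perfect 4th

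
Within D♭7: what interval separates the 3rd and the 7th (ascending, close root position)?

D♭ dominant seventh: D♭ F A♭ C♭.
So we need the interval from F up to C♭.
From F to C♭: 6 semitones over a fifth = diminished.
That tritone between 3rd and 7th is what gives the dominant seventh its pull toward resolution.

diminished fifth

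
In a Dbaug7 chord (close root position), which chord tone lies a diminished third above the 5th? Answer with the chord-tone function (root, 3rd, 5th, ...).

7th

Spelling the chord: Db–F–A–Cb.
The 5th is A. A diminished third above A is Cb.
Cb is the chord's 7th.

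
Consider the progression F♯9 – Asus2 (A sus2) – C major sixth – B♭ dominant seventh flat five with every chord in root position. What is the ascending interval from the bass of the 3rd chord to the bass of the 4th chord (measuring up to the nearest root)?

The roots are C and B♭.
7 letter names make it a seventh; at 10 semitones (a half step narrower than major) the quality is minor.

minor seventh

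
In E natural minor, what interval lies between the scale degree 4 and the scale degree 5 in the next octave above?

The scale runs E F♯ G A B C D.
So we need the interval from A up to B.
From A to B is 14 semitones, exactly the major ninth.

M9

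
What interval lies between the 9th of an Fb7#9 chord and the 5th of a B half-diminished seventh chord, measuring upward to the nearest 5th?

minor 7th

Fb7#9 has G as its 9th, and B half-diminished seventh has F as its 5th.
7 letter names make it a seventh; at 10 semitones (a half step narrower than major) the quality is minor.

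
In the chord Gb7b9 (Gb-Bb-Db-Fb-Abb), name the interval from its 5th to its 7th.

minor third

So we need the interval from Db up to Fb.
3 letter names make it a third; at 3 semitones (a half step narrower than major) the quality is minor.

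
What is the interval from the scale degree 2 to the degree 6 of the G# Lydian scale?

The scale runs G# A# B# C## D# E# F##.
The scale degree 2 is A# and the scale degree 6 is E#.
From A# to E# is 7 semitones, exactly the perfect fifth.

perfect fifth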